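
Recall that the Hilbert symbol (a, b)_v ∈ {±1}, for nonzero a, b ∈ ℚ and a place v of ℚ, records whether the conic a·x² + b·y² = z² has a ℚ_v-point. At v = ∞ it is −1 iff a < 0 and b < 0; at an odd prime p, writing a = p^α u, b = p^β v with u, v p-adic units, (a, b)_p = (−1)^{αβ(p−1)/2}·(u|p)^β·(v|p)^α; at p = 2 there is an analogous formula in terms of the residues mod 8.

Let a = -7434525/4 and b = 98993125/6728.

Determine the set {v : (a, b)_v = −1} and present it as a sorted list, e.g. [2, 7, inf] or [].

[2, 3]

(a, b) ≡ (-21, 2618) mod (ℚ^×)²; places V = {2, 3, 5, 7, 11, 17, 29, ∞}.
(a,b)_∞: sgn(-21)=−, sgn(2618)=+, so +1.
(a,b)_29: α=0, u≡15; β=-2, v≡11 (mod 29); (15|29)=-1, (11|29)=-1; sign (−1)^0·-1^-2·-1^0 = +1.
(a,b)_7: α=3, u≡1; β=1, v≡6 (mod 7); (1|7)=+1, (6|7)=-1; sign (−1)^1·+1^1·-1^3 = +1.
(a,b)_17: α=2, u≡16; β=1, v≡1 (mod 17); (16|17)=+1, (1|17)=+1; sign (−1)^0·+1^1·+1^2 = +1.
(a,b)_3: α=1, u≡2; β=0, v≡2 (mod 3); (2|3)=-1, (2|3)=-1; sign (−1)^0·-1^0·-1^1 = -1.
(a,b)_2: α=-2, β=-3; u≡3, v≡5 (mod 8); ε(u)ε(v)=1·0, αω(v)=-2·1, βω(u)=-3·1; sum ≡ 1  ⇒  -1.
(a,b)_5: α=2, u≡1; β=4, v≡3 (mod 5); (1|5)=+1, (3|5)=-1; sign (−1)^0·+1^4·-1^2 = +1.
(a,b)_11: α=0, u≡3; β=3, v≡10 (mod 11); (3|11)=+1, (10|11)=-1; sign (−1)^0·+1^3·-1^0 = +1.
Ram(-21, 2618) = {2, 3}; no ℚ_2-point on the conic.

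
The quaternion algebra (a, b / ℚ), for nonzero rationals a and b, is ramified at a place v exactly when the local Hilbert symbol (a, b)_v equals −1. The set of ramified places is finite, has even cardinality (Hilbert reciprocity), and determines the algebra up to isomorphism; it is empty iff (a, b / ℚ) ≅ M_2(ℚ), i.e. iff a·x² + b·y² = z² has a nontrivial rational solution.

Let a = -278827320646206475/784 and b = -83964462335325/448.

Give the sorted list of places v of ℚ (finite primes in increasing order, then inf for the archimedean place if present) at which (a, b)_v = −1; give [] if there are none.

[17, 29, 43, inf]

Mod squares: a ≡ -12486211, b ≡ -59802379. Check v ∈ {∞, 2, 3, 5, 7, 11, 13, 17, 19, 29, 31, 43}.
v=43: a=43^1·(≡20), b=43^1·(≡7) mod 43; (20|43)=-1, (7|43)=-1; (−1)^{1·1·21}·(-1)^1·(-1)^1 = -1.
v=17: a=17^1·(≡8), b=17^1·(≡7) mod 17; (8|17)=+1, (7|17)=-1; (−1)^{1·1·8}·(+1)^1·(-1)^1 = -1.
v=5: a=5^2·(≡4), b=5^2·(≡4) mod 5; (4|5)=+1, (4|5)=+1; (−1)^{2·2·2}·(+1)^2·(+1)^2 = +1.
v=∞: -12486211 < 0 and -59802379 < 0  ⇒  (a,b)_∞ = -1.
v=2: v_2(a)=-4, v_2(b)=-6; units ≡ 5, 5 (mod 8); ε·ε+αω+βω = 0·0+-4·1+-6·1 ≡ 0  ⇒  (a,b)_2 = +1.
v=19: a=19^3·(≡12), b=19^2·(≡5) mod 19; (12|19)=-1, (5|19)=+1; (−1)^{3·2·9}·(-1)^2·(+1)^3 = +1.
v=3: a=3^0·(≡2), b=3^2·(≡2) mod 3; (2|3)=-1, (2|3)=-1; (−1)^{0·2·1}·(-1)^2·(-1)^0 = +1.
v=7: a=7^-2·(≡2), b=7^-1·(≡2) mod 7; (2|7)=+1, (2|7)=+1; (−1)^{-2·-1·3}·(+1)^-1·(+1)^-2 = +1.
v=29: a=29^1·(≡16), b=29^1·(≡8) mod 29; (16|29)=+1, (8|29)=-1; (−1)^{1·1·14}·(+1)^1·(-1)^1 = -1.
v=13: a=13^2·(≡10), b=13^1·(≡9) mod 13; (10|13)=+1, (9|13)=+1; (−1)^{2·1·6}·(+1)^1·(+1)^2 = +1.
v=11: a=11^4·(≡8), b=11^2·(≡1) mod 11; (8|11)=-1, (1|11)=+1; (−1)^{4·2·5}·(-1)^2·(+1)^4 = +1.
v=31: a=31^1·(≡19), b=31^1·(≡30) mod 31; (19|31)=+1, (30|31)=-1; (−1)^{1·1·15}·(+1)^1·(-1)^1 = +1.
|Ram(-12486211, -59802379)| = 4, even; anisotropic at {17, 29, 43, ∞}.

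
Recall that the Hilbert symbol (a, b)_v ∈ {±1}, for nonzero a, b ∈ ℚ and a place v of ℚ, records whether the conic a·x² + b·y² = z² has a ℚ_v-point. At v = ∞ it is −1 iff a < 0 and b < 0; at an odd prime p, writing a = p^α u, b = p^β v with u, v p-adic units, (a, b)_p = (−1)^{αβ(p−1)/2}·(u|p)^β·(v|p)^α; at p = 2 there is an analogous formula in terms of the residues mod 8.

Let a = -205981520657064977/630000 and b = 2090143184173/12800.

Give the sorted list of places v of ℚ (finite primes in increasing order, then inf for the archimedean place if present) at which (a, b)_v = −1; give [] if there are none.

[11, 31]

Mod squares: a ≡ -88319, b ≡ 74. Check v ∈ {∞, 2, 3, 5, 7, 11, 17, 31, 37, 41}.
v=31: a=31^3·(≡12), b=31^2·(≡17) mod 31; (12|31)=-1, (17|31)=-1; (−1)^{3·2·15}·(-1)^2·(-1)^3 = -1.
v=2: v_2(a)=-4, v_2(b)=-9; units ≡ 1, 5 (mod 8); ε·ε+αω+βω = 0·0+-4·1+-9·0 ≡ 0  ⇒  (a,b)_2 = +1.
v=7: a=7^-1·(≡1), b=7^0·(≡4) mod 7; (1|7)=+1, (4|7)=+1; (−1)^{-1·0·3}·(+1)^0·(+1)^-1 = +1.
v=41: a=41^2·(≡18), b=41^2·(≡36) mod 41; (18|41)=+1, (36|41)=+1; (−1)^{2·2·20}·(+1)^2·(+1)^2 = +1.
v=17: a=17^4·(≡15), b=17^2·(≡6) mod 17; (15|17)=+1, (6|17)=-1; (−1)^{4·2·8}·(+1)^2·(-1)^4 = +1.
v=∞: -88319 < 0 and 74 > 0  ⇒  (a,b)_∞ = +1.
v=37: a=37^1·(≡5), b=37^1·(≡32) mod 37; (5|37)=-1, (32|37)=-1; (−1)^{1·1·18}·(-1)^1·(-1)^1 = +1.
v=3: a=3^-2·(≡1), b=3^0·(≡2) mod 3; (1|3)=+1, (2|3)=-1; (−1)^{-2·0·1}·(+1)^0·(-1)^-2 = +1.
v=11: a=11^3·(≡5), b=11^2·(≡2) mod 11; (5|11)=+1, (2|11)=-1; (−1)^{3·2·5}·(+1)^2·(-1)^3 = -1.
v=5: a=5^-4·(≡1), b=5^-2·(≡4) mod 5; (1|5)=+1, (4|5)=+1; (−1)^{-4·-2·2}·(+1)^-2·(+1)^-4 = +1.
(-88319, 74 / ℚ) ramifies at {11, 31}: a division algebra.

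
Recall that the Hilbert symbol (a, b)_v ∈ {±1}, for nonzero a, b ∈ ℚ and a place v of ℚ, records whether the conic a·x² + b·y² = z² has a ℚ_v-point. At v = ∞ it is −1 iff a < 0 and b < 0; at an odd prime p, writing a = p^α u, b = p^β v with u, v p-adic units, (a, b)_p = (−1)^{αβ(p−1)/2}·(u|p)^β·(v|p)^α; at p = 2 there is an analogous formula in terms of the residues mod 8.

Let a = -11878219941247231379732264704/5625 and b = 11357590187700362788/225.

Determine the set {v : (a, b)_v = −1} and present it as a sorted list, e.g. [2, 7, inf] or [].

Mod squares: a ≡ -3689959, b ≡ 217. Check v ∈ {∞, 2, 3, 5, 7, 13, 23, 31, 41, 43}.
v=31: a=31^4·(≡9), b=31^3·(≡14) mod 31; (9|31)=+1, (14|31)=+1; (−1)^{4·3·15}·(+1)^3·(+1)^4 = +1.
v=3: a=3^-2·(≡2), b=3^-2·(≡1) mod 3; (2|3)=-1, (1|3)=+1; (−1)^{-2·-2·1}·(-1)^-2·(+1)^-2 = +1.
v=∞: -3689959 < 0 and 217 > 0  ⇒  (a,b)_∞ = +1.
v=41: a=41^3·(≡33), b=41^2·(≡27) mod 41; (33|41)=+1, (27|41)=-1; (−1)^{3·2·20}·(+1)^2·(-1)^3 = -1.
v=43: a=43^3·(≡31), b=43^2·(≡34) mod 43; (31|43)=+1, (34|43)=-1; (−1)^{3·2·21}·(+1)^2·(-1)^3 = -1.
v=5: a=5^-4·(≡4), b=5^-2·(≡2) mod 5; (4|5)=+1, (2|5)=-1; (−1)^{-4·-2·2}·(+1)^-2·(-1)^-4 = +1.
v=23: a=23^3·(≡22), b=23^2·(≡7) mod 23; (22|23)=-1, (7|23)=-1; (−1)^{3·2·11}·(-1)^2·(-1)^3 = -1.
v=7: a=7^3·(≡3), b=7^3·(≡5) mod 7; (3|7)=-1, (5|7)=-1; (−1)^{3·3·3}·(-1)^3·(-1)^3 = -1.
v=2: v_2(a)=8, v_2(b)=2; units ≡ 1, 1 (mod 8); ε·ε+αω+βω = 0·0+8·0+2·0 ≡ 0  ⇒  (a,b)_2 = +1.
v=13: a=13^3·(≡12), b=13^2·(≡4) mod 13; (12|13)=+1, (4|13)=+1; (−1)^{3·2·6}·(+1)^2·(+1)^3 = +1.
(-3689959, 217 / ℚ) ramifies at {7, 23, 41, 43}: a division algebra.

[7, 23, 41, 43]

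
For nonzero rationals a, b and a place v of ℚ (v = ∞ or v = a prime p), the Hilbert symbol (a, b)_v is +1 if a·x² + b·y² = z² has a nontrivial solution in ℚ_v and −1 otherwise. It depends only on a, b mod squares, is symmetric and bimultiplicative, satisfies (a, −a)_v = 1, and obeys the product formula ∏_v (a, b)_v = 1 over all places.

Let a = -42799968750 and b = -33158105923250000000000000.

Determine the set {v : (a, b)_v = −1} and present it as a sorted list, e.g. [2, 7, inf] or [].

[5, 7, 11, inf]

(a, b) ≡ (-462, -770) mod (ℚ^×)²; places V = {2, 3, 5, 7, 11, ∞}.
(a,b)_11: α=3, u≡6; β=5, v≡7 (mod 11); (6|11)=-1, (7|11)=-1; sign (−1)^1·-1^5·-1^3 = -1.
(a,b)_2: α=1, β=13; u≡1, v≡7 (mod 8); ε(u)ε(v)=0·1, αω(v)=1·0, βω(u)=13·0; sum ≡ 0  ⇒  +1.
(a,b)_7: α=3, u≡1; β=7, v≡4 (mod 7); (1|7)=+1, (4|7)=+1; sign (−1)^1·+1^7·+1^3 = -1.
(a,b)_3: α=1, u≡2; β=0, v≡1 (mod 3); (2|3)=-1, (1|3)=+1; sign (−1)^0·-1^0·+1^1 = +1.
(a,b)_∞: sgn(-462)=−, sgn(-770)=−, so -1.
(a,b)_5: α=6, u≡2; β=15, v≡4 (mod 5); (2|5)=-1, (4|5)=+1; sign (−1)^0·-1^15·+1^6 = -1.
(-462, -770 / ℚ) ramifies at {5, 7, 11, ∞}: a division algebra.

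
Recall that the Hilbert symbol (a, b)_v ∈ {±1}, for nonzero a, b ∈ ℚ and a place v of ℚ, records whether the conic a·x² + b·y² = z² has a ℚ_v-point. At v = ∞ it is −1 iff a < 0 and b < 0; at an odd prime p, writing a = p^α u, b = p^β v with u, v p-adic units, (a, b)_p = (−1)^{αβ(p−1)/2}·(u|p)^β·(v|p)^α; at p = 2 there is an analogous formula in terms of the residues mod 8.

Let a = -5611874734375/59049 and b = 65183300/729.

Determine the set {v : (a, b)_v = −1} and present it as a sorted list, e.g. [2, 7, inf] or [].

[7, 19]

Mod squares: a ≡ -7, b ≡ 3857. Check v ∈ {∞, 2, 3, 5, 7, 13, 19, 29}.
v=13: a=13^2·(≡2), b=13^2·(≡3) mod 13; (2|13)=-1, (3|13)=+1; (−1)^{2·2·6}·(-1)^2·(+1)^2 = +1.
v=7: a=7^1·(≡6), b=7^1·(≡3) mod 7; (6|7)=-1, (3|7)=-1; (−1)^{1·1·3}·(-1)^1·(-1)^1 = -1.
v=2: v_2(a)=0, v_2(b)=2; units ≡ 1, 1 (mod 8); ε·ε+αω+βω = 0·0+0·0+2·0 ≡ 0  ⇒  (a,b)_2 = +1.
v=5: a=5^6·(≡3), b=5^2·(≡3) mod 5; (3|5)=-1, (3|5)=-1; (−1)^{6·2·2}·(-1)^2·(-1)^6 = +1.
v=29: a=29^2·(≡5), b=29^1·(≡21) mod 29; (5|29)=+1, (21|29)=-1; (−1)^{2·1·14}·(+1)^1·(-1)^2 = +1.
v=3: a=3^-10·(≡2), b=3^-6·(≡2) mod 3; (2|3)=-1, (2|3)=-1; (−1)^{-10·-6·1}·(-1)^-6·(-1)^-10 = +1.
v=19: a=19^2·(≡14), b=19^1·(≡14) mod 19; (14|19)=-1, (14|19)=-1; (−1)^{2·1·9}·(-1)^1·(-1)^2 = -1.
v=∞: -7 < 0 and 3857 > 0  ⇒  (a,b)_∞ = +1.
Ram(-7, 3857) = {7, 19}; no ℚ_7-point on the conic.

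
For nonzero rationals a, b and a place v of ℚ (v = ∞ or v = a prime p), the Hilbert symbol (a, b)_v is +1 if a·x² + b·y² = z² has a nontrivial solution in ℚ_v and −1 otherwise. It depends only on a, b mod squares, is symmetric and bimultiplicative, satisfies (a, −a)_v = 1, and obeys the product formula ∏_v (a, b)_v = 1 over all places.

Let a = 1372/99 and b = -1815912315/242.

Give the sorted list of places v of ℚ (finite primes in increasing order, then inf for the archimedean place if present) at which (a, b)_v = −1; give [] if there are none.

[2, 5, 7, 11]

(a, b) ≡ (77, -70) mod (ℚ^×)²; places V = {2, 3, 5, 7, 11, ∞}.
(a,b)_2: α=2, β=-1; u≡5, v≡5 (mod 8); ε(u)ε(v)=0·0, αω(v)=2·1, βω(u)=-1·1; sum ≡ 1  ⇒  -1.
(a,b)_7: α=3, u≡4; β=9, v≡1 (mod 7); (4|7)=+1, (1|7)=+1; sign (−1)^1·+1^9·+1^3 = -1.
(a,b)_∞: sgn(77)=+, sgn(-70)=−, so +1.
(a,b)_3: α=-2, u≡2; β=2, v≡2 (mod 3); (2|3)=-1, (2|3)=-1; sign (−1)^0·-1^2·-1^-2 = +1.
(a,b)_5: α=0, u≡3; β=1, v≡1 (mod 5); (3|5)=-1, (1|5)=+1; sign (−1)^0·-1^1·+1^0 = -1.
(a,b)_11: α=-1, u≡7; β=-2, v≡7 (mod 11); (7|11)=-1, (7|11)=-1; sign (−1)^0·-1^-2·-1^-1 = -1.
|Ram(77, -70)| = 4, even; anisotropic at {2, 5, 7, 11}.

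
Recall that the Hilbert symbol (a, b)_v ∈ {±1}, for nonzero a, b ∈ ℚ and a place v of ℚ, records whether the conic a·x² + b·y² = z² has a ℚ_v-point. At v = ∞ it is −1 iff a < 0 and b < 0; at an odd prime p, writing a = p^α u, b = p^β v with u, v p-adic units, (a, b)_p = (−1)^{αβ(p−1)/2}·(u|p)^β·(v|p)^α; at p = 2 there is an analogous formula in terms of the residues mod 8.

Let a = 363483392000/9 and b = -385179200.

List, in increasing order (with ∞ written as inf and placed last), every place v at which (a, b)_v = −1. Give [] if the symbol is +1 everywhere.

(a, b) ≡ (170, -17) mod (ℚ^×)²; places V = {2, 3, 5, 7, 17, ∞}.
(a,b)_7: α=0, u≡4; β=2, v≡4 (mod 7); (4|7)=+1, (4|7)=+1; sign (−1)^0·+1^2·+1^0 = +1.
(a,b)_3: α=-2, u≡2; β=0, v≡1 (mod 3); (2|3)=-1, (1|3)=+1; sign (−1)^0·-1^0·+1^-2 = +1.
(a,b)_2: α=11, β=6; u≡5, v≡7 (mod 8); ε(u)ε(v)=0·1, αω(v)=11·0, βω(u)=6·1; sum ≡ 0  ⇒  +1.
(a,b)_5: α=3, u≡4; β=2, v≡2 (mod 5); (4|5)=+1, (2|5)=-1; sign (−1)^0·+1^2·-1^3 = -1.
(a,b)_17: α=5, u≡11; β=3, v≡4 (mod 17); (11|17)=-1, (4|17)=+1; sign (−1)^0·-1^3·+1^5 = -1.
(a,b)_∞: sgn(170)=+, sgn(-17)=−, so +1.
(170, -17 / ℚ) ramifies at {5, 17}: a division algebra.

[5, 17]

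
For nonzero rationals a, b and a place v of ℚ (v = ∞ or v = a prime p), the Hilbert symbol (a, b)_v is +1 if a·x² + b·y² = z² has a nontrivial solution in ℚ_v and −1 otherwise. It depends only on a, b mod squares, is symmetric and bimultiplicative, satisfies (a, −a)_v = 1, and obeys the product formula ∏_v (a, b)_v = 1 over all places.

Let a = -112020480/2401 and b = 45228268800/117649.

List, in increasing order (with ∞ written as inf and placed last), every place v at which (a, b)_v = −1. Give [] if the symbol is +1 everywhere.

Mod squares: a ≡ -12155, b ≡ 2717. Check v ∈ {∞, 2, 3, 5, 7, 11, 13, 17, 19}.
v=13: a=13^1·(≡10), b=13^1·(≡9) mod 13; (10|13)=+1, (9|13)=+1; (−1)^{1·1·6}·(+1)^1·(+1)^1 = +1.
v=5: a=5^1·(≡4), b=5^2·(≡3) mod 5; (4|5)=+1, (3|5)=-1; (−1)^{1·2·2}·(+1)^2·(-1)^1 = -1.
v=3: a=3^2·(≡1), b=3^2·(≡2) mod 3; (1|3)=+1, (2|3)=-1; (−1)^{2·2·1}·(+1)^2·(-1)^2 = +1.
v=∞: -12155 < 0 and 2717 > 0  ⇒  (a,b)_∞ = +1.
v=11: a=11^1·(≡7), b=11^1·(≡4) mod 11; (7|11)=-1, (4|11)=+1; (−1)^{1·1·5}·(-1)^1·(+1)^1 = +1.
v=2: v_2(a)=10, v_2(b)=8; units ≡ 5, 5 (mod 8); ε·ε+αω+βω = 0·0+10·1+8·1 ≡ 0  ⇒  (a,b)_2 = +1.
v=17: a=17^1·(≡8), b=17^2·(≡10) mod 17; (8|17)=+1, (10|17)=-1; (−1)^{1·2·8}·(+1)^2·(-1)^1 = -1.
v=7: a=7^-4·(≡2), b=7^-6·(≡1) mod 7; (2|7)=+1, (1|7)=+1; (−1)^{-4·-6·3}·(+1)^-6·(+1)^-4 = +1.
v=19: a=19^0·(≡17), b=19^1·(≡3) mod 19; (17|19)=+1, (3|19)=-1; (−1)^{0·1·9}·(+1)^1·(-1)^0 = +1.
|Ram(-12155, 2717)| = 2, even; anisotropic at {5, 17}.

[5, 17]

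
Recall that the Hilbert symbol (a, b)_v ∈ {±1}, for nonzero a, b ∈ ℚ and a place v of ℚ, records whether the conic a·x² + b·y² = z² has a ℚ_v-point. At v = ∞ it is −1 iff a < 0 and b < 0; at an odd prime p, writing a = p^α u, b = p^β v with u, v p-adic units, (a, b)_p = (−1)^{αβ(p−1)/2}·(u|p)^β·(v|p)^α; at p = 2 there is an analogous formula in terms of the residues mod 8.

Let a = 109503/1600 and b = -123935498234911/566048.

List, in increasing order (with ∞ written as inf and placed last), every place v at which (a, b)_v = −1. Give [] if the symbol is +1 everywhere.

(a, b) ≡ (23, -13838) mod (ℚ^×)²; places V = {2, 3, 5, 7, 11, 17, 19, 23, 37, ∞}.
(a,b)_11: α=0, u≡4; β=3, v≡2 (mod 11); (4|11)=+1, (2|11)=-1; sign (−1)^0·+1^3·-1^0 = +1.
(a,b)_17: α=0, u≡3; β=1, v≡1 (mod 17); (3|17)=-1, (1|17)=+1; sign (−1)^0·-1^1·+1^0 = -1.
(a,b)_2: α=-6, β=-5; u≡7, v≡1 (mod 8); ε(u)ε(v)=1·0, αω(v)=-6·0, βω(u)=-5·0; sum ≡ 0  ⇒  +1.
(a,b)_37: α=0, u≡31; β=1, v≡11 (mod 37); (31|37)=-1, (11|37)=+1; sign (−1)^0·-1^1·+1^0 = -1.
(a,b)_∞: sgn(23)=+, sgn(-13838)=−, so +1.
(a,b)_5: α=-2, u≡2; β=0, v≡3 (mod 5); (2|5)=-1, (3|5)=-1; sign (−1)^0·-1^0·-1^-2 = +1.
(a,b)_19: α=0, u≡11; β=-2, v≡13 (mod 19); (11|19)=+1, (13|19)=-1; sign (−1)^0·+1^-2·-1^0 = +1.
(a,b)_7: α=0, u≡4; β=-2, v≡4 (mod 7); (4|7)=+1, (4|7)=+1; sign (−1)^0·+1^-2·+1^0 = +1.
(a,b)_3: α=2, u≡2; β=0, v≡1 (mod 3); (2|3)=-1, (1|3)=+1; sign (−1)^0·-1^0·+1^2 = +1.
(a,b)_23: α=3, u≡6; β=6, v≡9 (mod 23); (6|23)=+1, (9|23)=+1; sign (−1)^0·+1^6·+1^3 = +1.
Ram(23, -13838) = {17, 37}; no ℚ_17-point on the conic.

[17, 37]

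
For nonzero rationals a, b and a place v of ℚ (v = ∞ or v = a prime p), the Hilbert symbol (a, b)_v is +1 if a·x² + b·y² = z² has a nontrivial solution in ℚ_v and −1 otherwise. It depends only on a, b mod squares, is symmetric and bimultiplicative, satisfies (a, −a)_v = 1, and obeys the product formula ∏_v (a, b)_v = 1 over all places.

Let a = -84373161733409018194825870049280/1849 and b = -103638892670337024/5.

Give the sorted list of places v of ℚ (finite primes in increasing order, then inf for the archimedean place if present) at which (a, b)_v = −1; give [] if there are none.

[2, 13, 31, inf]

(a, b) ≡ (-44330, -441595) mod (ℚ^×)²; places V = {2, 3, 5, 7, 11, 13, 19, 31, 37, 43, ∞}.
(a,b)_∞: sgn(-44330)=−, sgn(-441595)=−, so -1.
(a,b)_11: α=3, u≡8; β=1, v≡5 (mod 11); (8|11)=-1, (5|11)=+1; sign (−1)^1·-1^1·+1^3 = +1.
(a,b)_13: α=3, u≡4; β=2, v≡5 (mod 13); (4|13)=+1, (5|13)=-1; sign (−1)^0·+1^2·-1^3 = -1.
(a,b)_3: α=4, u≡1; β=2, v≡2 (mod 3); (1|3)=+1, (2|3)=-1; sign (−1)^0·+1^2·-1^4 = +1.
(a,b)_2: α=21, β=14; u≡3, v≡5 (mod 8); ε(u)ε(v)=1·0, αω(v)=21·1, βω(u)=14·1; sum ≡ 1  ⇒  -1.
(a,b)_37: α=2, u≡25; β=1, v≡33 (mod 37); (25|37)=+1, (33|37)=+1; sign (−1)^0·+1^1·+1^2 = +1.
(a,b)_7: α=4, u≡4; β=3, v≡3 (mod 7); (4|7)=+1, (3|7)=-1; sign (−1)^0·+1^3·-1^4 = +1.
(a,b)_19: α=2, u≡1; β=0, v≡2 (mod 19); (1|19)=+1, (2|19)=-1; sign (−1)^0·+1^0·-1^2 = +1.
(a,b)_31: α=5, u≡23; β=3, v≡17 (mod 31); (23|31)=-1, (17|31)=-1; sign (−1)^1·-1^3·-1^5 = -1.
(a,b)_43: α=-2, u≡33; β=0, v≡4 (mod 43); (33|43)=-1, (4|43)=+1; sign (−1)^0·-1^0·+1^-2 = +1.
(a,b)_5: α=1, u≡1; β=-1, v≡1 (mod 5); (1|5)=+1, (1|5)=+1; sign (−1)^0·+1^-1·+1^1 = +1.
Ram(-44330, -441595) = {2, 13, 31, ∞}; no ℚ_2-point on the conic.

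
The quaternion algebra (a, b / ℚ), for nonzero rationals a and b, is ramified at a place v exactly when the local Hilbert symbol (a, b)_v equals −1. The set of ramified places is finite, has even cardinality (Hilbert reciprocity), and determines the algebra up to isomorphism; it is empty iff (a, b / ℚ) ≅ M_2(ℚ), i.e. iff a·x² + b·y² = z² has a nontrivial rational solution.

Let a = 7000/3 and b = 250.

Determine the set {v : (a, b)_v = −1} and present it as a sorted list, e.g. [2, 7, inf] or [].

(a, b) ≡ (210, 10) mod (ℚ^×)²; places V = {2, 3, 5, 7, ∞}.
(a,b)_5: α=3, u≡2; β=3, v≡2 (mod 5); (2|5)=-1, (2|5)=-1; sign (−1)^0·-1^3·-1^3 = +1.
(a,b)_7: α=1, u≡2; β=0, v≡5 (mod 7); (2|7)=+1, (5|7)=-1; sign (−1)^0·+1^0·-1^1 = -1.
(a,b)_3: α=-1, u≡1; β=0, v≡1 (mod 3); (1|3)=+1, (1|3)=+1; sign (−1)^0·+1^0·+1^-1 = +1.
(a,b)_∞: sgn(210)=+, sgn(10)=+, so +1.
(a,b)_2: α=3, β=1; u≡1, v≡5 (mod 8); ε(u)ε(v)=0·0, αω(v)=3·1, βω(u)=1·0; sum ≡ 1  ⇒  -1.
Ram(210, 10) = {2, 7}; no ℚ_2-point on the conic.

[2, 7]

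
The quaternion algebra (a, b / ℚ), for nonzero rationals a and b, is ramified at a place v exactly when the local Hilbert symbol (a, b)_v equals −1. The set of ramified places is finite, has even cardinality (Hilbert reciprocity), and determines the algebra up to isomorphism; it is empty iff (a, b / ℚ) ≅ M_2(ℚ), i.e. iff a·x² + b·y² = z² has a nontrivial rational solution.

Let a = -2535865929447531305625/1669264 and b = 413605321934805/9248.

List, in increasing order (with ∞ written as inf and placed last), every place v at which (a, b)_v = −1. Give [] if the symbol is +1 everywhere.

[7, 11]

Mod squares: a ≡ -1, b ≡ 10010. Check v ∈ {∞, 2, 3, 5, 7, 11, 13, 17, 19}.
v=∞: -1 < 0 and 10010 > 0  ⇒  (a,b)_∞ = +1.
v=5: a=5^4·(≡4), b=5^1·(≡2) mod 5; (4|5)=+1, (2|5)=-1; (−1)^{4·1·2}·(+1)^1·(-1)^4 = +1.
v=7: a=7^6·(≡6), b=7^3·(≡4) mod 7; (6|7)=-1, (4|7)=+1; (−1)^{6·3·3}·(-1)^3·(+1)^6 = -1.
v=2: v_2(a)=-4, v_2(b)=-5; units ≡ 7, 5 (mod 8); ε·ε+αω+βω = 1·0+-4·1+-5·0 ≡ 0  ⇒  (a,b)_2 = +1.
v=17: a=17^-2·(≡8), b=17^-2·(≡5) mod 17; (8|17)=+1, (5|17)=-1; (−1)^{-2·-2·8}·(+1)^-2·(-1)^-2 = +1.
v=11: a=11^2·(≡2), b=11^1·(≡7) mod 11; (2|11)=-1, (7|11)=-1; (−1)^{2·1·5}·(-1)^1·(-1)^2 = -1.
v=19: a=19^-2·(≡10), b=19^0·(≡6) mod 19; (10|19)=-1, (6|19)=+1; (−1)^{-2·0·9}·(-1)^0·(+1)^-2 = +1.
v=3: a=3^10·(≡2), b=3^10·(≡2) mod 3; (2|3)=-1, (2|3)=-1; (−1)^{10·10·1}·(-1)^10·(-1)^10 = +1.
v=13: a=13^6·(≡1), b=13^5·(≡9) mod 13; (1|13)=+1, (9|13)=+1; (−1)^{6·5·6}·(+1)^5·(+1)^6 = +1.
|Ram(-1, 10010)| = 2, even; anisotropic at {7, 11}.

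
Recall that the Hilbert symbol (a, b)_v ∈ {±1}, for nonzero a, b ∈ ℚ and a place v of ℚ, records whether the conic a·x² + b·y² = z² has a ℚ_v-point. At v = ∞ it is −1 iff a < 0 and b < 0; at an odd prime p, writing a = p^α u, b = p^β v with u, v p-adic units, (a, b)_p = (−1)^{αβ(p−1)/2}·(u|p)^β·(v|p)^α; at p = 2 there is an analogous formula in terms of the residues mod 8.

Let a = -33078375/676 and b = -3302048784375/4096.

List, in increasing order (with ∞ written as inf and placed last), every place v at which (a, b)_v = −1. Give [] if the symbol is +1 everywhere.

[3, 5, 11, inf]

(a, b) ≡ (-15, -55) mod (ℚ^×)²; places V = {2, 3, 5, 11, 13, ∞}.
(a,b)_13: α=-2, u≡2; β=0, v≡10 (mod 13); (2|13)=-1, (10|13)=+1; sign (−1)^0·-1^0·+1^-2 = +1.
(a,b)_3: α=7, u≡1; β=8, v≡2 (mod 3); (1|3)=+1, (2|3)=-1; sign (−1)^0·+1^8·-1^7 = -1.
(a,b)_5: α=3, u≡3; β=5, v≡4 (mod 5); (3|5)=-1, (4|5)=+1; sign (−1)^0·-1^5·+1^3 = -1.
(a,b)_2: α=-2, β=-12; u≡1, v≡1 (mod 8); ε(u)ε(v)=0·0, αω(v)=-2·0, βω(u)=-12·0; sum ≡ 0  ⇒  +1.
(a,b)_∞: sgn(-15)=−, sgn(-55)=−, so -1.
(a,b)_11: α=2, u≡6; β=5, v≡7 (mod 11); (6|11)=-1, (7|11)=-1; sign (−1)^0·-1^5·-1^2 = -1.
(-15, -55 / ℚ) ramifies at {3, 5, 11, ∞}: a division algebra.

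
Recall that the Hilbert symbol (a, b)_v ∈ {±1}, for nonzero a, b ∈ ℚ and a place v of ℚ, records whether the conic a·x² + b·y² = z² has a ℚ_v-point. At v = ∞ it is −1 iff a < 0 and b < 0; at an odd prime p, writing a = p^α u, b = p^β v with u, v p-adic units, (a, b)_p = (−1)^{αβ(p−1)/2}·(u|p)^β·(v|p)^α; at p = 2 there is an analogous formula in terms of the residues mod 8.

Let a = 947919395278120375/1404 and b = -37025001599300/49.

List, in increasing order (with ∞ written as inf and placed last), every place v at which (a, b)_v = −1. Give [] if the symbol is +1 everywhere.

(a, b) ≡ (46745985, -4433) mod (ℚ^×)²; places V = {2, 3, 5, 7, 11, 13, 19, 23, 31, 37, ∞}.
(a,b)_3: α=-3, u≡1; β=0, v≡1 (mod 3); (1|3)=+1, (1|3)=+1; sign (−1)^0·+1^0·+1^-3 = +1.
(a,b)_13: α=-1, u≡8; β=3, v≡9 (mod 13); (8|13)=-1, (9|13)=+1; sign (−1)^0·-1^3·+1^-1 = -1.
(a,b)_5: α=3, u≡2; β=2, v≡2 (mod 5); (2|5)=-1, (2|5)=-1; sign (−1)^0·-1^2·-1^3 = -1.
(a,b)_11: α=3, u≡9; β=1, v≡1 (mod 11); (9|11)=+1, (1|11)=+1; sign (−1)^1·+1^1·+1^3 = -1.
(a,b)_19: α=3, u≡11; β=2, v≡2 (mod 19); (11|19)=+1, (2|19)=-1; sign (−1)^0·+1^2·-1^3 = -1.
(a,b)_7: α=0, u≡3; β=-2, v≡6 (mod 7); (3|7)=-1, (6|7)=-1; sign (−1)^0·-1^-2·-1^0 = +1.
(a,b)_37: α=3, u≡7; β=2, v≡1 (mod 37); (7|37)=+1, (1|37)=+1; sign (−1)^0·+1^2·+1^3 = +1.
(a,b)_31: α=1, u≡7; β=1, v≡13 (mod 31); (7|31)=+1, (13|31)=-1; sign (−1)^1·+1^1·-1^1 = +1.
(a,b)_2: α=-2, β=2; u≡1, v≡7 (mod 8); ε(u)ε(v)=0·1, αω(v)=-2·0, βω(u)=2·0; sum ≡ 0  ⇒  +1.
(a,b)_∞: sgn(46745985)=+, sgn(-4433)=−, so +1.
(a,b)_23: α=2, u≡18; β=0, v≡12 (mod 23); (18|23)=+1, (12|23)=+1; sign (−1)^0·+1^0·+1^2 = +1.
(46745985, -4433 / ℚ) ramifies at {5, 11, 13, 19}: a division algebra.

[5, 11, 13, 19]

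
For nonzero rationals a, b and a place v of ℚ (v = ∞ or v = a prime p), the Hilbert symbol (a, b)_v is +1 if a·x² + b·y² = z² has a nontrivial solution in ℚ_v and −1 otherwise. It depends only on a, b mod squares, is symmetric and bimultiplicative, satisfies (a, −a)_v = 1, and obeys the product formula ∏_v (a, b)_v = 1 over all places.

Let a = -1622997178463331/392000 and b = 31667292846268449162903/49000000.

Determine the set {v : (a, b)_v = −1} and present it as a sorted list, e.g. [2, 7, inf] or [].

[5, 19, 23, 41]

Mod squares: a ≡ -95, b ≡ 943. Check v ∈ {∞, 2, 3, 5, 7, 11, 19, 23, 41}.
v=19: a=19^1·(≡10), b=19^2·(≡14) mod 19; (10|19)=-1, (14|19)=-1; (−1)^{1·2·9}·(-1)^2·(-1)^1 = -1.
v=41: a=41^2·(≡24), b=41^3·(≡10) mod 41; (24|41)=-1, (10|41)=+1; (−1)^{2·3·20}·(-1)^3·(+1)^2 = -1.
v=23: a=23^2·(≡17), b=23^3·(≡4) mod 23; (17|23)=-1, (4|23)=+1; (−1)^{2·3·11}·(-1)^3·(+1)^2 = -1.
v=7: a=7^-2·(≡6), b=7^-2·(≡5) mod 7; (6|7)=-1, (5|7)=-1; (−1)^{-2·-2·3}·(-1)^-2·(-1)^-2 = +1.
v=3: a=3^8·(≡1), b=3^10·(≡1) mod 3; (1|3)=+1, (1|3)=+1; (−1)^{8·10·1}·(+1)^10·(+1)^8 = +1.
v=5: a=5^-3·(≡4), b=5^-6·(≡3) mod 5; (4|5)=+1, (3|5)=-1; (−1)^{-3·-6·2}·(+1)^-6·(-1)^-3 = -1.
v=∞: -95 < 0 and 943 > 0  ⇒  (a,b)_∞ = +1.
v=2: v_2(a)=-6, v_2(b)=-6; units ≡ 1, 7 (mod 8); ε·ε+αω+βω = 0·1+-6·0+-6·0 ≡ 0  ⇒  (a,b)_2 = +1.
v=11: a=11^4·(≡9), b=11^6·(≡2) mod 11; (9|11)=+1, (2|11)=-1; (−1)^{4·6·5}·(+1)^6·(-1)^4 = +1.
(-95, 943 / ℚ) ramifies at {5, 19, 23, 41}: a division algebra.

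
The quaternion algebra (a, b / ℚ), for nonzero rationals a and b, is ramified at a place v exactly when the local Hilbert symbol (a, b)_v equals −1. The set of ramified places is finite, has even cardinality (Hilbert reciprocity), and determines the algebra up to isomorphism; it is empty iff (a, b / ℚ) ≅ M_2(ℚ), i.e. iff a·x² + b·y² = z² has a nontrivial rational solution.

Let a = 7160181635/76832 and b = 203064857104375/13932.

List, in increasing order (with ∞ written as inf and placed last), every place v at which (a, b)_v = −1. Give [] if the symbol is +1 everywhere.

[2, 7, 17, 29]

Mod squares: a ≡ 93670, b ≡ 301. Check v ∈ {∞, 2, 3, 5, 7, 17, 19, 23, 29, 43}.
v=3: a=3^0·(≡1), b=3^-4·(≡1) mod 3; (1|3)=+1, (1|3)=+1; (−1)^{0·-4·1}·(+1)^-4·(+1)^0 = +1.
v=29: a=29^1·(≡11), b=29^2·(≡11) mod 29; (11|29)=-1, (11|29)=-1; (−1)^{1·2·14}·(-1)^2·(-1)^1 = -1.
v=∞: 93670 > 0 and 301 > 0  ⇒  (a,b)_∞ = +1.
v=17: a=17^3·(≡4), b=17^2·(≡3) mod 17; (4|17)=+1, (3|17)=-1; (−1)^{3·2·8}·(+1)^2·(-1)^3 = -1.
v=2: v_2(a)=-5, v_2(b)=-2; units ≡ 3, 5 (mod 8); ε·ε+αω+βω = 1·0+-5·1+-2·1 ≡ 1  ⇒  (a,b)_2 = -1.
v=7: a=7^-4·(≡3), b=7^1·(≡4) mod 7; (3|7)=-1, (4|7)=+1; (−1)^{-4·1·3}·(-1)^1·(+1)^-4 = -1.
v=43: a=43^0·(≡24), b=43^-1·(≡30) mod 43; (24|43)=+1, (30|43)=-1; (−1)^{0·-1·21}·(+1)^-1·(-1)^0 = +1.
v=19: a=19^1·(≡4), b=19^2·(≡16) mod 19; (4|19)=+1, (16|19)=+1; (−1)^{1·2·9}·(+1)^2·(+1)^1 = +1.
v=5: a=5^1·(≡1), b=5^4·(≡1) mod 5; (1|5)=+1, (1|5)=+1; (−1)^{1·4·2}·(+1)^4·(+1)^1 = +1.
v=23: a=23^2·(≡21), b=23^2·(≡16) mod 23; (21|23)=-1, (16|23)=+1; (−1)^{2·2·11}·(-1)^2·(+1)^2 = +1.
(93670, 301 / ℚ) ramifies at {2, 7, 17, 29}: a division algebra.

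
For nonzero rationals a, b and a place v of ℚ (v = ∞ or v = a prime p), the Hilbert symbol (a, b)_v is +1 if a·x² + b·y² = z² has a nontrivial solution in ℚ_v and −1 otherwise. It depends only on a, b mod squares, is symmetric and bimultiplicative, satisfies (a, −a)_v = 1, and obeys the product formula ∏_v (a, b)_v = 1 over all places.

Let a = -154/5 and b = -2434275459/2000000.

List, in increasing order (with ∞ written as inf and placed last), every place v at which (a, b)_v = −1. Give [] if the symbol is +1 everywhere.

[2, 5, 11, inf]

(a, b) ≡ (-770, -38) mod (ℚ^×)²; places V = {2, 3, 5, 7, 11, 19, ∞}.
(a,b)_11: α=1, u≡6; β=2, v≡10 (mod 11); (6|11)=-1, (10|11)=-1; sign (−1)^0·-1^2·-1^1 = -1.
(a,b)_7: α=1, u≡4; β=6, v≡4 (mod 7); (4|7)=+1, (4|7)=+1; sign (−1)^0·+1^6·+1^1 = +1.
(a,b)_∞: sgn(-770)=−, sgn(-38)=−, so -1.
(a,b)_3: α=0, u≡1; β=2, v≡1 (mod 3); (1|3)=+1, (1|3)=+1; sign (−1)^0·+1^2·+1^0 = +1.
(a,b)_5: α=-1, u≡1; β=-6, v≡2 (mod 5); (1|5)=+1, (2|5)=-1; sign (−1)^0·+1^-6·-1^-1 = -1.
(a,b)_19: α=0, u≡11; β=1, v≡17 (mod 19); (11|19)=+1, (17|19)=+1; sign (−1)^0·+1^1·+1^0 = +1.
(a,b)_2: α=1, β=-7; u≡7, v≡5 (mod 8); ε(u)ε(v)=1·0, αω(v)=1·1, βω(u)=-7·0; sum ≡ 1  ⇒  -1.
|Ram(-770, -38)| = 4, even; anisotropic at {2, 5, 11, ∞}.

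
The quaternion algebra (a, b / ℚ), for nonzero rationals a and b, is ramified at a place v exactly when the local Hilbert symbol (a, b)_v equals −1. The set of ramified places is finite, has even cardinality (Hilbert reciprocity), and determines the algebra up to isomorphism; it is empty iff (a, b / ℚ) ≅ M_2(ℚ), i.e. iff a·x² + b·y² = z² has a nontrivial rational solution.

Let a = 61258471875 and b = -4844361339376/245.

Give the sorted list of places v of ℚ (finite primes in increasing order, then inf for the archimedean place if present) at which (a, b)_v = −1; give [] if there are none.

[37, 43]

Mod squares: a ≡ 7955, b ≡ -2795. Check v ∈ {∞, 2, 3, 5, 7, 13, 17, 37, 43}.
v=∞: 7955 > 0 and -2795 < 0  ⇒  (a,b)_∞ = +1.
v=17: a=17^0·(≡1), b=17^2·(≡6) mod 17; (1|17)=+1, (6|17)=-1; (−1)^{0·2·8}·(+1)^2·(-1)^0 = +1.
v=7: a=7^0·(≡6), b=7^-2·(≡3) mod 7; (6|7)=-1, (3|7)=-1; (−1)^{0·-2·3}·(-1)^-2·(-1)^0 = +1.
v=3: a=3^2·(≡2), b=3^0·(≡1) mod 3; (2|3)=-1, (1|3)=+1; (−1)^{2·0·1}·(-1)^0·(+1)^2 = +1.
v=5: a=5^5·(≡1), b=5^-1·(≡1) mod 5; (1|5)=+1, (1|5)=+1; (−1)^{5·-1·2}·(+1)^-1·(+1)^5 = +1.
v=13: a=13^0·(≡3), b=13^1·(≡2) mod 13; (3|13)=+1, (2|13)=-1; (−1)^{0·1·6}·(+1)^1·(-1)^0 = +1.
v=2: v_2(a)=0, v_2(b)=4; units ≡ 3, 5 (mod 8); ε·ε+αω+βω = 1·0+0·1+4·1 ≡ 0  ⇒  (a,b)_2 = +1.
v=43: a=43^1·(≡40), b=43^1·(≡9) mod 43; (40|43)=+1, (9|43)=+1; (−1)^{1·1·21}·(+1)^1·(+1)^1 = -1.
v=37: a=37^3·(≡30), b=37^4·(≡5) mod 37; (30|37)=+1, (5|37)=-1; (−1)^{3·4·18}·(+1)^4·(-1)^3 = -1.
(7955, -2795 / ℚ) ramifies at {37, 43}: a division algebra.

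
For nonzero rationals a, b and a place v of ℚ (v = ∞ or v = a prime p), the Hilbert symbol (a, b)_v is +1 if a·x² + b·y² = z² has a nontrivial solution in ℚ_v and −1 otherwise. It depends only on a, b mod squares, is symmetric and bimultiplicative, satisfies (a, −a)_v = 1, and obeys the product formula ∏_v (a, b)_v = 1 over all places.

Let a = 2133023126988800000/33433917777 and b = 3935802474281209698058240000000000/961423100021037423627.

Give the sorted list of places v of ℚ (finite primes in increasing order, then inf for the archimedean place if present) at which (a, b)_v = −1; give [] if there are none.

[3, 5, 11, 19, 37, 41]

Mod squares: a ≡ 7349865, b ≡ 627. Check v ∈ {∞, 2, 3, 5, 11, 13, 17, 19, 23, 31, 37, 41}.
v=∞: 7349865 > 0 and 627 > 0  ⇒  (a,b)_∞ = +1.
v=17: a=17^1·(≡13), b=17^0·(≡4) mod 17; (13|17)=+1, (4|17)=+1; (−1)^{1·0·8}·(+1)^0·(+1)^1 = +1.
v=2: v_2(a)=14, v_2(b)=26; units ≡ 1, 3 (mod 8); ε·ε+αω+βω = 0·1+14·1+26·0 ≡ 0  ⇒  (a,b)_2 = +1.
v=23: a=23^-2·(≡9), b=23^-4·(≡13) mod 23; (9|23)=+1, (13|23)=+1; (−1)^{-2·-4·11}·(+1)^-4·(+1)^-2 = +1.
v=31: a=31^2·(≡3), b=31^4·(≡20) mod 31; (3|31)=-1, (20|31)=+1; (−1)^{2·4·15}·(-1)^4·(+1)^2 = +1.
v=13: a=13^-2·(≡3), b=13^-4·(≡10) mod 13; (3|13)=+1, (10|13)=+1; (−1)^{-2·-4·6}·(+1)^-4·(+1)^-2 = +1.
v=37: a=37^1·(≡35), b=37^2·(≡23) mod 37; (35|37)=-1, (23|37)=-1; (−1)^{1·2·18}·(-1)^2·(-1)^1 = -1.
v=19: a=19^-1·(≡12), b=19^-3·(≡14) mod 19; (12|19)=-1, (14|19)=-1; (−1)^{-1·-3·9}·(-1)^-3·(-1)^-1 = -1.
v=11: a=11^0·(≡6), b=11^-1·(≡10) mod 11; (6|11)=-1, (10|11)=-1; (−1)^{0·-1·5}·(-1)^-1·(-1)^0 = -1.
v=3: a=3^-9·(≡2), b=3^-13·(≡2) mod 3; (2|3)=-1, (2|3)=-1; (−1)^{-9·-13·1}·(-1)^-13·(-1)^-9 = -1.
v=41: a=41^3·(≡15), b=41^6·(≡34) mod 41; (15|41)=-1, (34|41)=-1; (−1)^{3·6·20}·(-1)^6·(-1)^3 = -1.
v=5: a=5^5·(≡3), b=5^10·(≡3) mod 5; (3|5)=-1, (3|5)=-1; (−1)^{5·10·2}·(-1)^10·(-1)^5 = -1.
(7349865, 627 / ℚ) ramifies at {3, 5, 11, 19, 37, 41}: a division algebra.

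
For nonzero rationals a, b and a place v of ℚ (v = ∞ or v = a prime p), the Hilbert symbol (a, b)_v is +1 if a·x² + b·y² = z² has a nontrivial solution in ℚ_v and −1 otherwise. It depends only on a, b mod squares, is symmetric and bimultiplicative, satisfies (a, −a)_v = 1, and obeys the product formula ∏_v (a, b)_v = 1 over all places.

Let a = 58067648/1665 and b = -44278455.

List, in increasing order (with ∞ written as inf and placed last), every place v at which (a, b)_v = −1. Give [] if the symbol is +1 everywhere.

(a, b) ≡ (59755, -122655) mod (ℚ^×)²; places V = {2, 3, 5, 13, 17, 19, 37, 53, ∞}.
(a,b)_19: α=1, u≡13; β=2, v≡9 (mod 19); (13|19)=-1, (9|19)=+1; sign (−1)^0·-1^2·+1^1 = +1.
(a,b)_3: α=-2, u≡1; β=1, v≡2 (mod 3); (1|3)=+1, (2|3)=-1; sign (−1)^0·+1^1·-1^-2 = +1.
(a,b)_37: α=-1, u≡18; β=1, v≡13 (mod 37); (18|37)=-1, (13|37)=-1; sign (−1)^0·-1^1·-1^-1 = +1.
(a,b)_∞: sgn(59755)=+, sgn(-122655)=−, so +1.
(a,b)_5: α=-1, u≡1; β=1, v≡4 (mod 5); (1|5)=+1, (4|5)=+1; sign (−1)^0·+1^1·+1^-1 = +1.
(a,b)_53: α=2, u≡29; β=0, v≡24 (mod 53); (29|53)=+1, (24|53)=+1; sign (−1)^0·+1^0·+1^2 = +1.
(a,b)_2: α=6, β=0; u≡3, v≡1 (mod 8); ε(u)ε(v)=1·0, αω(v)=6·0, βω(u)=0·1; sum ≡ 0  ⇒  +1.
(a,b)_17: α=1, u≡15; β=1, v≡6 (mod 17); (15|17)=+1, (6|17)=-1; sign (−1)^0·+1^1·-1^1 = -1.
(a,b)_13: α=0, u≡2; β=1, v≡4 (mod 13); (2|13)=-1, (4|13)=+1; sign (−1)^0·-1^1·+1^0 = -1.
(59755, -122655 / ℚ) ramifies at {13, 17}: a division algebra.

[13, 17]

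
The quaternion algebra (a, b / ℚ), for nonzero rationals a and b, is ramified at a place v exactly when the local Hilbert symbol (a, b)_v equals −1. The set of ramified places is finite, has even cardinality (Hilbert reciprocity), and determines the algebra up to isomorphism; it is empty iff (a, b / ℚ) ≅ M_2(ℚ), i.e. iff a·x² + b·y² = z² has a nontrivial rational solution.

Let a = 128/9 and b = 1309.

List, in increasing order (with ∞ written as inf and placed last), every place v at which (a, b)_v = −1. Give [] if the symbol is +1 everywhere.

[2, 11]

(a, b) ≡ (2, 1309) mod (ℚ^×)²; places V = {2, 3, 7, 11, 17, ∞}.
(a,b)_7: α=0, u≡1; β=1, v≡5 (mod 7); (1|7)=+1, (5|7)=-1; sign (−1)^0·+1^1·-1^0 = +1.
(a,b)_3: α=-2, u≡2; β=0, v≡1 (mod 3); (2|3)=-1, (1|3)=+1; sign (−1)^0·-1^0·+1^-2 = +1.
(a,b)_∞: sgn(2)=+, sgn(1309)=+, so +1.
(a,b)_17: α=0, u≡1; β=1, v≡9 (mod 17); (1|17)=+1, (9|17)=+1; sign (−1)^0·+1^1·+1^0 = +1.
(a,b)_11: α=0, u≡2; β=1, v≡9 (mod 11); (2|11)=-1, (9|11)=+1; sign (−1)^0·-1^1·+1^0 = -1.
(a,b)_2: α=7, β=0; u≡1, v≡5 (mod 8); ε(u)ε(v)=0·0, αω(v)=7·1, βω(u)=0·0; sum ≡ 1  ⇒  -1.
|Ram(2, 1309)| = 2, even; anisotropic at {2, 11}.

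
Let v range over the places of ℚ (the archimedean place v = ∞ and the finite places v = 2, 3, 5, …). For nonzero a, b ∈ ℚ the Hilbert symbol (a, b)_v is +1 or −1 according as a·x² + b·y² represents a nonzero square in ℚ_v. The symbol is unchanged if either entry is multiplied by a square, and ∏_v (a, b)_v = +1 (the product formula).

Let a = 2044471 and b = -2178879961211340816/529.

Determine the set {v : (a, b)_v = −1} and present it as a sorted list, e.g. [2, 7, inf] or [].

(a, b) ≡ (2431, -561) mod (ℚ^×)²; places V = {2, 3, 11, 13, 17, 23, 29, ∞}.
(a,b)_23: α=0, u≡1; β=-2, v≡21 (mod 23); (1|23)=+1, (21|23)=-1; sign (−1)^0·+1^-2·-1^0 = +1.
(a,b)_3: α=0, u≡1; β=1, v≡2 (mod 3); (1|3)=+1, (2|3)=-1; sign (−1)^0·+1^1·-1^0 = +1.
(a,b)_29: α=2, u≡24; β=2, v≡18 (mod 29); (24|29)=+1, (18|29)=-1; sign (−1)^0·+1^2·-1^2 = +1.
(a,b)_∞: sgn(2431)=+, sgn(-561)=−, so +1.
(a,b)_2: α=0, β=4; u≡7, v≡7 (mod 8); ε(u)ε(v)=1·1, αω(v)=0·0, βω(u)=4·0; sum ≡ 1  ⇒  -1.
(a,b)_13: α=1, u≡6; β=4, v≡5 (mod 13); (6|13)=-1, (5|13)=-1; sign (−1)^0·-1^4·-1^1 = -1.
(a,b)_17: α=1, u≡5; β=5, v≡9 (mod 17); (5|17)=-1, (9|17)=+1; sign (−1)^0·-1^5·+1^1 = -1.
(a,b)_11: α=1, u≡5; β=3, v≡1 (mod 11); (5|11)=+1, (1|11)=+1; sign (−1)^1·+1^3·+1^1 = -1.
|Ram(2431, -561)| = 4, even; anisotropic at {2, 11, 13, 17}.

[2, 11, 13, 17]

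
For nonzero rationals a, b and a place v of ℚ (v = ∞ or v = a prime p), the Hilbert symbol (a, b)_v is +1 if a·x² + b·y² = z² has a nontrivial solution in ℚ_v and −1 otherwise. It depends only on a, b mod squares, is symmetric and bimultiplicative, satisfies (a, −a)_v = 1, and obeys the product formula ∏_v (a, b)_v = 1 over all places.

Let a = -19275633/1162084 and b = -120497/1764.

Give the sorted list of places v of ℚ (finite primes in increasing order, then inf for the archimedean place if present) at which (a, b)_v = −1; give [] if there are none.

[2, 29, 31, inf]

(a, b) ≡ (-12673, -713) mod (ℚ^×)²; places V = {2, 3, 7, 11, 13, 19, 23, 29, 31, ∞}.
(a,b)_2: α=-2, β=-2; u≡7, v≡7 (mod 8); ε(u)ε(v)=1·1, αω(v)=-2·0, βω(u)=-2·0; sum ≡ 1  ⇒  -1.
(a,b)_7: α=-4, u≡1; β=-2, v≡1 (mod 7); (1|7)=+1, (1|7)=+1; sign (−1)^0·+1^-2·+1^-4 = +1.
(a,b)_3: α=2, u≡2; β=-2, v≡1 (mod 3); (2|3)=-1, (1|3)=+1; sign (−1)^0·-1^-2·+1^2 = +1.
(a,b)_11: α=-2, u≡8; β=0, v≡2 (mod 11); (8|11)=-1, (2|11)=-1; sign (−1)^0·-1^0·-1^-2 = +1.
(a,b)_13: α=2, u≡5; β=2, v≡6 (mod 13); (5|13)=-1, (6|13)=-1; sign (−1)^0·-1^2·-1^2 = +1.
(a,b)_29: α=1, u≡21; β=0, v≡12 (mod 29); (21|29)=-1, (12|29)=-1; sign (−1)^0·-1^0·-1^1 = -1.
(a,b)_31: α=0, u≡11; β=1, v≡4 (mod 31); (11|31)=-1, (4|31)=+1; sign (−1)^0·-1^1·+1^0 = -1.
(a,b)_19: α=1, u≡6; β=0, v≡6 (mod 19); (6|19)=+1, (6|19)=+1; sign (−1)^0·+1^0·+1^1 = +1.
(a,b)_∞: sgn(-12673)=−, sgn(-713)=−, so -1.
(a,b)_23: α=1, u≡8; β=1, v≡19 (mod 23); (8|23)=+1, (19|23)=-1; sign (−1)^1·+1^1·-1^1 = +1.
Ram(-12673, -713) = {2, 29, 31, ∞}; no ℚ_2-point on the conic.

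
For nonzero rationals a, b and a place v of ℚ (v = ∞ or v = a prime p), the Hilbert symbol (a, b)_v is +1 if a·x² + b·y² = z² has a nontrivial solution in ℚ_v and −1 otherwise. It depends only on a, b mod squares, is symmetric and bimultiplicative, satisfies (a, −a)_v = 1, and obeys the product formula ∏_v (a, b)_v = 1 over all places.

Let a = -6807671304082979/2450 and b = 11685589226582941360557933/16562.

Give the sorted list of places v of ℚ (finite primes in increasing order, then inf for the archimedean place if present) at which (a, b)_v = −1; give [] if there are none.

(a, b) ≡ (-22, 71386986) mod (ℚ^×)²; places V = {2, 3, 5, 7, 11, 13, 23, 31, 37, 41, ∞}.
(a,b)_2: α=-1, β=-1; u≡5, v≡5 (mod 8); ε(u)ε(v)=0·0, αω(v)=-1·1, βω(u)=-1·1; sum ≡ 0  ⇒  +1.
(a,b)_11: α=1, u≡5; β=1, v≡5 (mod 11); (5|11)=+1, (5|11)=+1; sign (−1)^1·+1^1·+1^1 = -1.
(a,b)_31: α=2, u≡10; β=3, v≡4 (mod 31); (10|31)=+1, (4|31)=+1; sign (−1)^0·+1^3·+1^2 = +1.
(a,b)_5: α=-2, u≡2; β=0, v≡4 (mod 5); (2|5)=-1, (4|5)=+1; sign (−1)^0·-1^0·+1^-2 = +1.
(a,b)_3: α=0, u≡2; β=1, v≡1 (mod 3); (2|3)=-1, (1|3)=+1; sign (−1)^0·-1^1·+1^0 = -1.
(a,b)_7: α=-2, u≡6; β=-2, v≡5 (mod 7); (6|7)=-1, (5|7)=-1; sign (−1)^0·-1^-2·-1^-2 = +1.
(a,b)_13: α=0, u≡10; β=-2, v≡2 (mod 13); (10|13)=+1, (2|13)=-1; sign (−1)^0·+1^-2·-1^0 = +1.
(a,b)_37: α=2, u≡35; β=3, v≡19 (mod 37); (35|37)=-1, (19|37)=-1; sign (−1)^0·-1^3·-1^2 = -1.
(a,b)_23: α=4, u≡18; β=7, v≡16 (mod 23); (18|23)=+1, (16|23)=+1; sign (−1)^0·+1^7·+1^4 = +1.
(a,b)_∞: sgn(-22)=−, sgn(71386986)=+, so +1.
(a,b)_41: α=2, u≡34; β=3, v≡25 (mod 41); (34|41)=-1, (25|41)=+1; sign (−1)^0·-1^3·+1^2 = -1.
(-22, 71386986 / ℚ) ramifies at {3, 11, 37, 41}: a division algebra.

[3, 11, 37, 41]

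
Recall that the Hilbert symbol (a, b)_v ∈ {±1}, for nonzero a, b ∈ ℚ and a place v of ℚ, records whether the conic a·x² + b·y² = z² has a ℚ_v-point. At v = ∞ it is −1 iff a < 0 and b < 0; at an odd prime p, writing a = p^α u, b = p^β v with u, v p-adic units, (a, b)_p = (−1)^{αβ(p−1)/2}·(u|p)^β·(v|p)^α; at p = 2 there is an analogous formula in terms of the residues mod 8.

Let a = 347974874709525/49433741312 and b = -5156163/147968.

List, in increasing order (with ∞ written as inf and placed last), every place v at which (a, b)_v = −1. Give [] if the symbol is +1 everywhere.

(a, b) ≡ (42, -6) mod (ℚ^×)²; places V = {2, 3, 5, 7, 17, 19, 23, ∞}.
(a,b)_17: α=-6, u≡4; β=-2, v≡11 (mod 17); (4|17)=+1, (11|17)=-1; sign (−1)^0·+1^-2·-1^-6 = +1.
(a,b)_3: α=9, u≡2; β=3, v≡1 (mod 3); (2|3)=-1, (1|3)=+1; sign (−1)^1·-1^3·+1^9 = +1.
(a,b)_5: α=2, u≡3; β=0, v≡4 (mod 5); (3|5)=-1, (4|5)=+1; sign (−1)^0·-1^0·+1^2 = +1.
(a,b)_7: α=1, u≡6; β=0, v≡1 (mod 7); (6|7)=-1, (1|7)=+1; sign (−1)^0·-1^0·+1^1 = +1.
(a,b)_2: α=-11, β=-9; u≡5, v≡5 (mod 8); ε(u)ε(v)=0·0, αω(v)=-11·1, βω(u)=-9·1; sum ≡ 0  ⇒  +1.
(a,b)_∞: sgn(42)=+, sgn(-6)=−, so +1.
(a,b)_23: α=4, u≡14; β=2, v≡21 (mod 23); (14|23)=-1, (21|23)=-1; sign (−1)^0·-1^2·-1^4 = +1.
(a,b)_19: α=2, u≡4; β=2, v≡13 (mod 19); (4|19)=+1, (13|19)=-1; sign (−1)^0·+1^2·-1^2 = +1.
Ram(a, b) = ∅: the form 42·x² + -6·y² − z² is isotropic over every ℚ_v, so by Hasse–Minkowski it is isotropic over ℚ.

[]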